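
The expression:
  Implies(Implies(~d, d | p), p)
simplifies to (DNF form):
p | ~d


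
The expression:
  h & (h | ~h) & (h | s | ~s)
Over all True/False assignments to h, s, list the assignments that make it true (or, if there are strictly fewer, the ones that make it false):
is true only for:
  h=True, s=False;
  h=True, s=True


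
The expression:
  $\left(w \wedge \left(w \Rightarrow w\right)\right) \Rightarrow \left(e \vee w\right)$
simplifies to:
$\text{True}$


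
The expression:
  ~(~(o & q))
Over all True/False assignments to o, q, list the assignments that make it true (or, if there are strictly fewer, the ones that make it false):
is true only for:
  o=True, q=True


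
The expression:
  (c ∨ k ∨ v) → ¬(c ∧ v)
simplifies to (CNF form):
¬c ∨ ¬v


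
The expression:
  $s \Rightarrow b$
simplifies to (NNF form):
$b \vee \neg s$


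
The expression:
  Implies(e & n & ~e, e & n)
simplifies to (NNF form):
True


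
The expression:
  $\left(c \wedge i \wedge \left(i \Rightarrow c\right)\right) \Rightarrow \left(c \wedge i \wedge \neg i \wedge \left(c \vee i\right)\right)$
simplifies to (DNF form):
$\neg c \vee \neg i$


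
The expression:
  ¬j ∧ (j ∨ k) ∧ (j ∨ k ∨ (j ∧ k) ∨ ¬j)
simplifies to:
k ∧ ¬j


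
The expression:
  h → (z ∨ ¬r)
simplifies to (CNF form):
z ∨ ¬h ∨ ¬r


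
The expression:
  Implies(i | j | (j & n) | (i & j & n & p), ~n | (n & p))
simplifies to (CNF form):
(p | ~i | ~n) & (p | ~j | ~n)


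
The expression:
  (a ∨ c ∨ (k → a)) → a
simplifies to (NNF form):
a ∨ (k ∧ ¬c)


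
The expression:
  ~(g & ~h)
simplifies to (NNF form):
h | ~g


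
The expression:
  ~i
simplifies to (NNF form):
~i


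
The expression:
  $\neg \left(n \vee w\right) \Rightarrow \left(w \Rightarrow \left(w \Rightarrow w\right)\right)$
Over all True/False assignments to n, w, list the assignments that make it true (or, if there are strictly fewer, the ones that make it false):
is always true.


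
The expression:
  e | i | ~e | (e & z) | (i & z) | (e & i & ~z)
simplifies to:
True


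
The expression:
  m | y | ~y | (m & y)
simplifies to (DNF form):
True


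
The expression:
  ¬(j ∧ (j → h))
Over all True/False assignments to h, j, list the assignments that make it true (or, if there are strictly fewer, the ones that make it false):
is false only for:
  h=True, j=True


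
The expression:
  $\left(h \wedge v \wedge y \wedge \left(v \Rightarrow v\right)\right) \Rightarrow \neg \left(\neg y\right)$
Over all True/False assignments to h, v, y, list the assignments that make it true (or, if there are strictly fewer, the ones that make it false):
is always true.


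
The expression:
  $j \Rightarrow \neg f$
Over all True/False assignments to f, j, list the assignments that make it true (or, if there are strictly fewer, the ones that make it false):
is false only for:
  f=True, j=True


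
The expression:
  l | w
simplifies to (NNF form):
l | w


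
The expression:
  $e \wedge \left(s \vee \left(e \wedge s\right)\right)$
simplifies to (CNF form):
$e \wedge s$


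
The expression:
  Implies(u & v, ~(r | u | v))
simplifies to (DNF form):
~u | ~v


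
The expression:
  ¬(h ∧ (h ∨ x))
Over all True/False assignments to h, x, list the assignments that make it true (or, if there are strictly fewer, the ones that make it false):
is true only for:
  h=False, x=False;
  h=False, x=True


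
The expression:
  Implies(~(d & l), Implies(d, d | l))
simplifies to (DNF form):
True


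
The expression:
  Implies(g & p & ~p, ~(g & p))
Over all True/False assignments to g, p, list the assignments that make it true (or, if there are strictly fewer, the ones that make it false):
is always true.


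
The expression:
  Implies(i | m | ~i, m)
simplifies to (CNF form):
m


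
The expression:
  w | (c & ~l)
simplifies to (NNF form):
w | (c & ~l)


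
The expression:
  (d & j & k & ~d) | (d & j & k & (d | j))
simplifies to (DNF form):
d & j & k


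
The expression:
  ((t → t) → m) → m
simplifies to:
True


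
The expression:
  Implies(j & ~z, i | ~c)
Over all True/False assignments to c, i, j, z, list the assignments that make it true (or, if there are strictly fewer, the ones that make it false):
is false only for:
  c=True, i=False, j=True, z=False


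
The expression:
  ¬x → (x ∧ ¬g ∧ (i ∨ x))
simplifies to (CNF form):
x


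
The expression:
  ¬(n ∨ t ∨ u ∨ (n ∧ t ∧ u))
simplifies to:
¬n ∧ ¬t ∧ ¬u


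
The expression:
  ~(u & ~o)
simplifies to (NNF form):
o | ~u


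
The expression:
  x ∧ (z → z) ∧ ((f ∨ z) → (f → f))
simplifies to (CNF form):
x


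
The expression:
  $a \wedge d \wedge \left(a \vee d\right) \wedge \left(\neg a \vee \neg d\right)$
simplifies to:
$\text{False}$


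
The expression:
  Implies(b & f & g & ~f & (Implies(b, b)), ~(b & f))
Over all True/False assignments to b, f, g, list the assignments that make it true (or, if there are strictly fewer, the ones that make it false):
is always true.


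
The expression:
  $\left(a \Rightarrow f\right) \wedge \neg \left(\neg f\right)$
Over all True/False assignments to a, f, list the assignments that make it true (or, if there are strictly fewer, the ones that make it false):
is true only for:
  a=False, f=True;
  a=True, f=True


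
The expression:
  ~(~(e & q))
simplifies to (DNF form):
e & q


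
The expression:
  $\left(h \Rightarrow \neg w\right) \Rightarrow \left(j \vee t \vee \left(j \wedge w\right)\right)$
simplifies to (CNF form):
$\left(h \vee j \vee t\right) \wedge \left(j \vee t \vee w\right)$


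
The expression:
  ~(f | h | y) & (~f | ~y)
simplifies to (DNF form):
~f & ~h & ~y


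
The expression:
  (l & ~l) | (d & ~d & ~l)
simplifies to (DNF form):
False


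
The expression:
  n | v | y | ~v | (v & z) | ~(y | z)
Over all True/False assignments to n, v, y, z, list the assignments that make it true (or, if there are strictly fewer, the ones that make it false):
is always true.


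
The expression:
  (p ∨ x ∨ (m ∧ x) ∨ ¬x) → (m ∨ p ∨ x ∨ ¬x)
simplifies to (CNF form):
True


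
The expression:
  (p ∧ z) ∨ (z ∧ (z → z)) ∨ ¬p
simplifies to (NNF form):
z ∨ ¬p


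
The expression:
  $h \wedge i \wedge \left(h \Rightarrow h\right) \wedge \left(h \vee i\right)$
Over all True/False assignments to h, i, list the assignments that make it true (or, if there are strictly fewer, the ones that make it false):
is true only for:
  h=True, i=True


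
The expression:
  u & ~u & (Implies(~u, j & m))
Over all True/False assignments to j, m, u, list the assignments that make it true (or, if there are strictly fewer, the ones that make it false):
is never true.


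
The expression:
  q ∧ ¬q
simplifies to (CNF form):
False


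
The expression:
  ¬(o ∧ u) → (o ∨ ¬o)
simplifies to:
True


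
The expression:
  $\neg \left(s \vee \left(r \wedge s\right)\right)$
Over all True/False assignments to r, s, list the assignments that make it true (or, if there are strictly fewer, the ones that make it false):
is true only for:
  r=False, s=False;
  r=True, s=False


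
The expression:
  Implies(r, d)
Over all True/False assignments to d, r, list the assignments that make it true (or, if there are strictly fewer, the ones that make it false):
is false only for:
  d=False, r=True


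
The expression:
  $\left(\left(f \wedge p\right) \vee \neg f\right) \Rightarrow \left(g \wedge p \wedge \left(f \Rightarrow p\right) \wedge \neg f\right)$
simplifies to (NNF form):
$\left(f \wedge \neg p\right) \vee \left(g \wedge p \wedge \neg f\right)$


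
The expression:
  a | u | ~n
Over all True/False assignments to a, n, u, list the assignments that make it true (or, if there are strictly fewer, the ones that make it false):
is false only for:
  a=False, n=True, u=False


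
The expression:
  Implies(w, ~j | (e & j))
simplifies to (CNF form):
e | ~j | ~w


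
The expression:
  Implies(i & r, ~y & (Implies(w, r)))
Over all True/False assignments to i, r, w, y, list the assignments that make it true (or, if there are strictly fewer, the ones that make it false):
is false only for:
  i=True, r=True, w=False, y=True;
  i=True, r=True, w=True, y=True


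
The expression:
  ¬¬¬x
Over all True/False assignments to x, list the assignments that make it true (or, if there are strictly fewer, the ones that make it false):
is true only for:
  x=False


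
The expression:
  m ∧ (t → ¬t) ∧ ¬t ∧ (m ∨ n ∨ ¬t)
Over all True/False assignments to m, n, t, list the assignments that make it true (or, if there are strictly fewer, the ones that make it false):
is true only for:
  m=True, n=False, t=False;
  m=True, n=True, t=False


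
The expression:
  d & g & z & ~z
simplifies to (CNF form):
False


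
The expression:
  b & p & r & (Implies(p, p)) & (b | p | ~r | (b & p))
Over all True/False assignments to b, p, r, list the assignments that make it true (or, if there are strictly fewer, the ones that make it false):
is true only for:
  b=True, p=True, r=True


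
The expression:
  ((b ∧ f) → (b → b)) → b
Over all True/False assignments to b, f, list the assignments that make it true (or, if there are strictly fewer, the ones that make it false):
is true only for:
  b=True, f=False;
  b=True, f=True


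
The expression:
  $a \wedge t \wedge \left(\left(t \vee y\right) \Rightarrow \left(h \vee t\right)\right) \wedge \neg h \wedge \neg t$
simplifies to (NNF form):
$\text{False}$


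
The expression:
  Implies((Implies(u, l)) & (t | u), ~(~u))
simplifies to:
u | ~t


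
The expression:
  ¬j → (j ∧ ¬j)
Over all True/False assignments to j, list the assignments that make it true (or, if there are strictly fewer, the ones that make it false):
is true only for:
  j=True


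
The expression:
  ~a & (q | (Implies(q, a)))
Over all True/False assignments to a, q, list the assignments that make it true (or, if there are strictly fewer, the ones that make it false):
is true only for:
  a=False, q=False;
  a=False, q=True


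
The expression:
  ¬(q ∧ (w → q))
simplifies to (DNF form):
¬q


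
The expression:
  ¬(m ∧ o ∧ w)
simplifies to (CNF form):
¬m ∨ ¬o ∨ ¬w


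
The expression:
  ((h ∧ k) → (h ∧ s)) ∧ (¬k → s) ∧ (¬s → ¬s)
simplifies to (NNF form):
s ∨ (k ∧ ¬h)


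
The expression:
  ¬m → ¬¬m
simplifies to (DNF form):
m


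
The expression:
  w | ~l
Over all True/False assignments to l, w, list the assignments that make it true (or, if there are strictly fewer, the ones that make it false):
is false only for:
  l=True, w=False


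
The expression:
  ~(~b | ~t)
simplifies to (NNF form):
b & t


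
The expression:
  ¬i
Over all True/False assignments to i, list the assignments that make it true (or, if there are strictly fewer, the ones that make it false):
is true only for:
  i=False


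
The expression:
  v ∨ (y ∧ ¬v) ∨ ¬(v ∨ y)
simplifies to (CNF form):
True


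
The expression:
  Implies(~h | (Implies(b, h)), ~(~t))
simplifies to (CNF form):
t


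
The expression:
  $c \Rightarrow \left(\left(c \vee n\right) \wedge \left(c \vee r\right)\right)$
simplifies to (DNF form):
$\text{True}$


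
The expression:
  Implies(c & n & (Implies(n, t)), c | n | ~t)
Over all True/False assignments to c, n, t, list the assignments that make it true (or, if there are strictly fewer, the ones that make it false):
is always true.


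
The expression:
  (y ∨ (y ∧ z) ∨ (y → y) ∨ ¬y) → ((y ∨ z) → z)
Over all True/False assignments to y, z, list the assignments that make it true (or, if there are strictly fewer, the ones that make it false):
is false only for:
  y=True, z=False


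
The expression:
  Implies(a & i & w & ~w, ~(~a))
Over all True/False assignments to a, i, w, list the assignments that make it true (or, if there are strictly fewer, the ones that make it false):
is always true.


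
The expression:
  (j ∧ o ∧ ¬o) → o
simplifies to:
True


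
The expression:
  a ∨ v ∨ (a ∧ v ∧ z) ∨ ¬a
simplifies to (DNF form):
True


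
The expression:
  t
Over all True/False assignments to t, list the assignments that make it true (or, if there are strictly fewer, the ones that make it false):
is true only for:
  t=True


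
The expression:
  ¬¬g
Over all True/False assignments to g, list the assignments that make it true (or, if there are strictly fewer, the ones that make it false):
is true only for:
  g=True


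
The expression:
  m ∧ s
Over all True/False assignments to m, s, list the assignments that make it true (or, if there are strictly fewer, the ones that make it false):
is true only for:
  m=True, s=True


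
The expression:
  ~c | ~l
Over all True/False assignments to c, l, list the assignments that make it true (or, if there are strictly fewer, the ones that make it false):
is false only for:
  c=True, l=True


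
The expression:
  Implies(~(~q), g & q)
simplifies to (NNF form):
g | ~q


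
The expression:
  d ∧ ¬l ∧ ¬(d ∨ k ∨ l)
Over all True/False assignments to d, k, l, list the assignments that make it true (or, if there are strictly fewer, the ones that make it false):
is never true.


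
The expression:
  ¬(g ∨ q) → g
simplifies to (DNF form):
g ∨ q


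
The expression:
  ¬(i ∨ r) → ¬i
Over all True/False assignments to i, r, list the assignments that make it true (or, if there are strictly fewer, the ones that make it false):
is always true.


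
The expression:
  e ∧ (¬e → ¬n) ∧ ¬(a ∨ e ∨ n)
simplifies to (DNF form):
False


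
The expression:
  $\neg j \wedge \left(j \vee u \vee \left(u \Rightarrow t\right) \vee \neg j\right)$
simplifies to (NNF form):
$\neg j$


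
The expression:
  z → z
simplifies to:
True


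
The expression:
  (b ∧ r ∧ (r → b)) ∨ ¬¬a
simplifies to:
a ∨ (b ∧ r)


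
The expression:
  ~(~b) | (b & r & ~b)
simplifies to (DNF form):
b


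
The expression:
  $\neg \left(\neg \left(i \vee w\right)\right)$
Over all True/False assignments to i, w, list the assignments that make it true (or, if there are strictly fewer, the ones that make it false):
is false only for:
  i=False, w=False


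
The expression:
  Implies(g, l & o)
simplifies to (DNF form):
~g | (l & o)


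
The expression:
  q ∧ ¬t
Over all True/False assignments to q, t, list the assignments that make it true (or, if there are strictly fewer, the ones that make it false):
is true only for:
  q=True, t=False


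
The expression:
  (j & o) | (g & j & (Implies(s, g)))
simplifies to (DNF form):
(g & j) | (j & o)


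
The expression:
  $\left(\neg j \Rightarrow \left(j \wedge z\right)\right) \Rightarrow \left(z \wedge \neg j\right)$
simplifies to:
$\neg j$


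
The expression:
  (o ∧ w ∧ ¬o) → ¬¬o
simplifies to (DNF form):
True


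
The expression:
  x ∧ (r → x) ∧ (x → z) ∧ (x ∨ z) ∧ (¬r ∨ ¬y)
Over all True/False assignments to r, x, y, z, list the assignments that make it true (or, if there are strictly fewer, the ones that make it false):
is true only for:
  r=False, x=True, y=False, z=True;
  r=False, x=True, y=True, z=True;
  r=True, x=True, y=False, z=True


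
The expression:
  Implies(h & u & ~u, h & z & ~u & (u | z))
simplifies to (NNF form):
True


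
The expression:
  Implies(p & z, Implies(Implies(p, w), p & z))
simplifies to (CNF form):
True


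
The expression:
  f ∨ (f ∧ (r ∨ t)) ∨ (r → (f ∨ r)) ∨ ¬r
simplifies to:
True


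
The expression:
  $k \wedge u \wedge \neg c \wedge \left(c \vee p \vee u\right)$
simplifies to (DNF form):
$k \wedge u \wedge \neg c$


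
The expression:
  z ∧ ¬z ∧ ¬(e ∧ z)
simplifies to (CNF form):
False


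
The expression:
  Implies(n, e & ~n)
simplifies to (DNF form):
~n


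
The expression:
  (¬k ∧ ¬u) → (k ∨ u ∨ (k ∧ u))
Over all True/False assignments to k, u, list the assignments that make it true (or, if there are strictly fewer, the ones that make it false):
is false only for:
  k=False, u=False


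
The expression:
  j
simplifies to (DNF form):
j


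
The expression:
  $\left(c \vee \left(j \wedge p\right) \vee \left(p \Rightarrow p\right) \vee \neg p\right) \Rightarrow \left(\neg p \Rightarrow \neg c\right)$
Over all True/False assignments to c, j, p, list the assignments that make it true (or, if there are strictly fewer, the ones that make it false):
is false only for:
  c=True, j=False, p=False;
  c=True, j=True, p=False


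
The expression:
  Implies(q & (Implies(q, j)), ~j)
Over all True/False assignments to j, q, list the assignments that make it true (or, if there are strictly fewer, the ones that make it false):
is false only for:
  j=True, q=True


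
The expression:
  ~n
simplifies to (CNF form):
~n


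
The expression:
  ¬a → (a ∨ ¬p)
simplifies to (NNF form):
a ∨ ¬p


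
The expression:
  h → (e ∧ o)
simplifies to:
(e ∧ o) ∨ ¬h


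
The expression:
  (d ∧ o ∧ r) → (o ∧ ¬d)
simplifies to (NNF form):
¬d ∨ ¬o ∨ ¬r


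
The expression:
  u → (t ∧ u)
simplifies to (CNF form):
t ∨ ¬u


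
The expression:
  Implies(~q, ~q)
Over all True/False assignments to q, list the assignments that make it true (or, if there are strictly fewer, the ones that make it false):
is always true.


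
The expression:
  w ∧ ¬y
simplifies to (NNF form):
w ∧ ¬y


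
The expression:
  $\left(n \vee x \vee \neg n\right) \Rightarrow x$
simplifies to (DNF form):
$x$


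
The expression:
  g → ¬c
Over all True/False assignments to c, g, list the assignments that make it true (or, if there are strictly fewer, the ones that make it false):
is false only for:
  c=True, g=True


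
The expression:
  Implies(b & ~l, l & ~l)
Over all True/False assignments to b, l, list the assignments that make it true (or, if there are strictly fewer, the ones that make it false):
is false only for:
  b=True, l=False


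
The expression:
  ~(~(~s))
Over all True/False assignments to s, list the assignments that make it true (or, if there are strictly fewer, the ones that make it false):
is true only for:
  s=False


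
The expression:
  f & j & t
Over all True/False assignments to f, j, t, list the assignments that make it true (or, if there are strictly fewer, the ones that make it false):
is true only for:
  f=True, j=True, t=True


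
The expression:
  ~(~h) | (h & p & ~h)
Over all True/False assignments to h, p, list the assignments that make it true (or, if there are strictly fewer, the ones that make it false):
is true only for:
  h=True, p=False;
  h=True, p=True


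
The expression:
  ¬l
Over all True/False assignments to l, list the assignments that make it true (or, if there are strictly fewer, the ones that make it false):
is true only for:
  l=False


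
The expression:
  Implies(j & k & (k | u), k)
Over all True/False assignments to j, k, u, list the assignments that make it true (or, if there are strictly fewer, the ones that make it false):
is always true.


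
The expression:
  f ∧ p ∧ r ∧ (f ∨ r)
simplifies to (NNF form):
f ∧ p ∧ r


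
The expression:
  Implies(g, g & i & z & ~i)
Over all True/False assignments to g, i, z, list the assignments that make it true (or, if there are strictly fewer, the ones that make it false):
is true only for:
  g=False, i=False, z=False;
  g=False, i=False, z=True;
  g=False, i=True, z=False;
  g=False, i=True, z=True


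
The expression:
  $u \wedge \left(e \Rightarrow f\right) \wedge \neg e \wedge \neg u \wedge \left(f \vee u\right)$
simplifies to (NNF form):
$\text{False}$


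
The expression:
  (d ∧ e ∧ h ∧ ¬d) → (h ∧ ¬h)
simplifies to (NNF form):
True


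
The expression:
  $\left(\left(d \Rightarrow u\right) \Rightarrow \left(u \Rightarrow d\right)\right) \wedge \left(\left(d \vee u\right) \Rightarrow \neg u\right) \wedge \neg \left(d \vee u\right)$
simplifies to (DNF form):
$\neg d \wedge \neg u$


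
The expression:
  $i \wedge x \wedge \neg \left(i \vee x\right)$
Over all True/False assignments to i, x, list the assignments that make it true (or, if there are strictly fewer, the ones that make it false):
is never true.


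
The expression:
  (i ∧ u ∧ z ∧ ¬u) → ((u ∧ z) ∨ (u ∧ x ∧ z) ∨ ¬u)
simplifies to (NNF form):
True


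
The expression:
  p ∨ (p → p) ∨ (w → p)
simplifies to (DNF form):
True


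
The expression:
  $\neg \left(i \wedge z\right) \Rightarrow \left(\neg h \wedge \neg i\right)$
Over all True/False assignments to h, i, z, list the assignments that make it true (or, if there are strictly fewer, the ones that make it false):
is true only for:
  h=False, i=False, z=False;
  h=False, i=False, z=True;
  h=False, i=True, z=True;
  h=True, i=True, z=True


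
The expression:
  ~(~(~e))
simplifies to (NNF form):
~e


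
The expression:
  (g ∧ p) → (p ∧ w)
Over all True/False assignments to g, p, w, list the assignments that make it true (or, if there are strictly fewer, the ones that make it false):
is false only for:
  g=True, p=True, w=False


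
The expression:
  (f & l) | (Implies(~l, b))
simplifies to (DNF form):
b | l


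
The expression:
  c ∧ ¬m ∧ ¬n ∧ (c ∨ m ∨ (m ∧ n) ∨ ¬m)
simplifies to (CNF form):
c ∧ ¬m ∧ ¬n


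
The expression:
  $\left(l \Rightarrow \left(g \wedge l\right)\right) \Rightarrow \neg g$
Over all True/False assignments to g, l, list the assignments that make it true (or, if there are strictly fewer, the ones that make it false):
is true only for:
  g=False, l=False;
  g=False, l=True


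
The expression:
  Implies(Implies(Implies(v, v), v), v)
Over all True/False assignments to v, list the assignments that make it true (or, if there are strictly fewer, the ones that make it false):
is always true.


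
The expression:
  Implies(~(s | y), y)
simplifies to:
s | y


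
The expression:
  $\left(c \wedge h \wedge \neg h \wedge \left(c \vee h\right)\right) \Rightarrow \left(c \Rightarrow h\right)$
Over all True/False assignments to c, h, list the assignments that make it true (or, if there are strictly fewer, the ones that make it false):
is always true.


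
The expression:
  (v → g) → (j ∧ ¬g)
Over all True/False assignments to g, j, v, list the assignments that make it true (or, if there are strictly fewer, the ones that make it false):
is true only for:
  g=False, j=False, v=True;
  g=False, j=True, v=False;
  g=False, j=True, v=True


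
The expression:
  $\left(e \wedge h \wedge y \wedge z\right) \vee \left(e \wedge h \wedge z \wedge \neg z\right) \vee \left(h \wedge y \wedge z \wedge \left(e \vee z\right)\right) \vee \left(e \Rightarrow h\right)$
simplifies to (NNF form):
$h \vee \neg e$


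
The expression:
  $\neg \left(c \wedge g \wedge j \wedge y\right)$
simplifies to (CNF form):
$\neg c \vee \neg g \vee \neg j \vee \neg y$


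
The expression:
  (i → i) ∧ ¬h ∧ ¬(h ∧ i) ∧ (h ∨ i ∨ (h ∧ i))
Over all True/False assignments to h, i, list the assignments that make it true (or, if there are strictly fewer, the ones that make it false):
is true only for:
  h=False, i=True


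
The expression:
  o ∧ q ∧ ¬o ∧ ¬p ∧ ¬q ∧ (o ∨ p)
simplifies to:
False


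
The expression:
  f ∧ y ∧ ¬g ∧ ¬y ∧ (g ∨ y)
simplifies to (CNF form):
False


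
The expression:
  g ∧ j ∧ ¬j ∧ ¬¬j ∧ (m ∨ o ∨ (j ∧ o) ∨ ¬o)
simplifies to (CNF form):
False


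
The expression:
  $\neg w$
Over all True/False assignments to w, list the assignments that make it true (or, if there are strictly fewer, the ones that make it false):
is true only for:
  w=False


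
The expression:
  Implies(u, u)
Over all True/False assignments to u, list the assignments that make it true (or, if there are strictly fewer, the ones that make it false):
is always true.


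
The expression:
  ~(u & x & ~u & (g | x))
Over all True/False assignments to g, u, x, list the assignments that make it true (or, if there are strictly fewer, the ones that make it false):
is always true.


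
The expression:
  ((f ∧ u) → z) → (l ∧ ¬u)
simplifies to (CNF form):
(f ∨ ¬u) ∧ (l ∨ u) ∧ (¬u ∨ ¬z)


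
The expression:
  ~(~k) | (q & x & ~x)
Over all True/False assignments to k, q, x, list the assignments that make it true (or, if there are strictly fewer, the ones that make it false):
is true only for:
  k=True, q=False, x=False;
  k=True, q=False, x=True;
  k=True, q=True, x=False;
  k=True, q=True, x=True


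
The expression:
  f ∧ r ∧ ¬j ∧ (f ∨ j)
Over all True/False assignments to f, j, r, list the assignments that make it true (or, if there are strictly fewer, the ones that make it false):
is true only for:
  f=True, j=False, r=True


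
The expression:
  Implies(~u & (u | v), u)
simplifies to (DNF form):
u | ~v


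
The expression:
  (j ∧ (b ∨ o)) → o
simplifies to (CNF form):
o ∨ ¬b ∨ ¬j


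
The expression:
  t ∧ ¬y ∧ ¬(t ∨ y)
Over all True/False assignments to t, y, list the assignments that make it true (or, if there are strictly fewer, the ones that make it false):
is never true.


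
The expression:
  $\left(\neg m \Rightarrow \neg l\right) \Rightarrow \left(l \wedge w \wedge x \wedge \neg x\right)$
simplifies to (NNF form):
$l \wedge \neg m$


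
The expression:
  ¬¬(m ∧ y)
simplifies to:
m ∧ y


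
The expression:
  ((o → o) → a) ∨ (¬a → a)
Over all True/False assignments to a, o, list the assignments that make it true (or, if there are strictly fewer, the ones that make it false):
is true only for:
  a=True, o=False;
  a=True, o=True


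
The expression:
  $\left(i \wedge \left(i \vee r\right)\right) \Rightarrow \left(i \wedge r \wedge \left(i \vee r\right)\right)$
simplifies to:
$r \vee \neg i$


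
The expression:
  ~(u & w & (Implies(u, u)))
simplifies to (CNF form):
~u | ~w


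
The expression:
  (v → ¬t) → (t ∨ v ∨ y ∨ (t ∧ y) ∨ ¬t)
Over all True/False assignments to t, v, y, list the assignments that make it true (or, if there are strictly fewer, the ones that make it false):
is always true.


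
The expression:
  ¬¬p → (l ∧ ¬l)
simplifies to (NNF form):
¬p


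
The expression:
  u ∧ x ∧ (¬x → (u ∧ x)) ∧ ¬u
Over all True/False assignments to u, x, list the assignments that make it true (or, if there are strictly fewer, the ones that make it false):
is never true.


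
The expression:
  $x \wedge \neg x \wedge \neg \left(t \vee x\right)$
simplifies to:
$\text{False}$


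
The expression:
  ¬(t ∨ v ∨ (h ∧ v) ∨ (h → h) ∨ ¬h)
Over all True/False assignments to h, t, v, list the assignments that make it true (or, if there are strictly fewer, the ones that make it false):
is never true.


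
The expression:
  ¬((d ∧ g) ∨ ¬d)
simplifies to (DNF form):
d ∧ ¬g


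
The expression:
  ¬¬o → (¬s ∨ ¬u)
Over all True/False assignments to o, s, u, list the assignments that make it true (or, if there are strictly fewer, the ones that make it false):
is false only for:
  o=True, s=True, u=True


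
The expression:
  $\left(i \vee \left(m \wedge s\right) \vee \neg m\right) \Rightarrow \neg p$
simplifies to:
$\left(m \wedge \neg i \wedge \neg s\right) \vee \neg p$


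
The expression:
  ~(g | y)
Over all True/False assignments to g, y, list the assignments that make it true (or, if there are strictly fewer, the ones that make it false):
is true only for:
  g=False, y=False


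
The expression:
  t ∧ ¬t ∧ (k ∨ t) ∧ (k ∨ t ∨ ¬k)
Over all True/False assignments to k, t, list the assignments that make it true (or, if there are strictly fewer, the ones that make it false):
is never true.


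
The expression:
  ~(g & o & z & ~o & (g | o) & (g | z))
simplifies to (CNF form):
True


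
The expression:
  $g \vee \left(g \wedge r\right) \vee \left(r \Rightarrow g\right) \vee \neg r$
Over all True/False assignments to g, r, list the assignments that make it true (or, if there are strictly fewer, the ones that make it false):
is false only for:
  g=False, r=True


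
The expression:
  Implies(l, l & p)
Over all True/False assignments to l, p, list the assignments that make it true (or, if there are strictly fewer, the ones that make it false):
is false only for:
  l=True, p=False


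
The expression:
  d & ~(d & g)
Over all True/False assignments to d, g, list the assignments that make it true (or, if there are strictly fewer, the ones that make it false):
is true only for:
  d=True, g=False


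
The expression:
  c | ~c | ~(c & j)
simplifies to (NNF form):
True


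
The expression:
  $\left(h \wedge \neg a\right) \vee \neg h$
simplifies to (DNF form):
$\neg a \vee \neg h$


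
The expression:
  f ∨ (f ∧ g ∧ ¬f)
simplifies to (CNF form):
f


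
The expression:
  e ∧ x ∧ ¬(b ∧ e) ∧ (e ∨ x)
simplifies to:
e ∧ x ∧ ¬b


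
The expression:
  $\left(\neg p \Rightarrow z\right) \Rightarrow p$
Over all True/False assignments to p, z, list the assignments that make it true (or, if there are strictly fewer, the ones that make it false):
is false only for:
  p=False, z=True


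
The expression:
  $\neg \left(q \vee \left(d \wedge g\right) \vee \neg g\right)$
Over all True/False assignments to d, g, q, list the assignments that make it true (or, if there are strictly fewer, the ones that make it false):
is true only for:
  d=False, g=True, q=False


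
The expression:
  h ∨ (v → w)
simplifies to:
h ∨ w ∨ ¬v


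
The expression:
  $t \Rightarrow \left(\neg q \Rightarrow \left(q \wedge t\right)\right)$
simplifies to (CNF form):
$q \vee \neg t$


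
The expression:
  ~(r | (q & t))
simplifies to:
~r & (~q | ~t)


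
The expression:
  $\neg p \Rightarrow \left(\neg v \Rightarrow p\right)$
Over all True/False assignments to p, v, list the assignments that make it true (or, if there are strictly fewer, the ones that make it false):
is false only for:
  p=False, v=False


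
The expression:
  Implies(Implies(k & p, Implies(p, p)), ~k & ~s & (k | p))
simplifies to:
p & ~k & ~s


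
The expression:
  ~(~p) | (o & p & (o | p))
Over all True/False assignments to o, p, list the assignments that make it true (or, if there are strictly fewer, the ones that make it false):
is true only for:
  o=False, p=True;
  o=True, p=True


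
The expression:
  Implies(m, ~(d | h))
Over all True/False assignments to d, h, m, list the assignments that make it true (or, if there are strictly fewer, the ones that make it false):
is false only for:
  d=False, h=True, m=True;
  d=True, h=False, m=True;
  d=True, h=True, m=True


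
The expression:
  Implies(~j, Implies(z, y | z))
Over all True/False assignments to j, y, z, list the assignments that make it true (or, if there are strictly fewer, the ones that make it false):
is always true.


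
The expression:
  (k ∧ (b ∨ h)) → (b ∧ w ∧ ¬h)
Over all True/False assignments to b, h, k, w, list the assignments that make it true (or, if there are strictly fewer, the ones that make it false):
is false only for:
  b=False, h=True, k=True, w=False;
  b=False, h=True, k=True, w=True;
  b=True, h=False, k=True, w=False;
  b=True, h=True, k=True, w=False;
  b=True, h=True, k=True, w=True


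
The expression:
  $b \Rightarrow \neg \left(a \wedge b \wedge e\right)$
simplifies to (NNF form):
$\neg a \vee \neg b \vee \neg e$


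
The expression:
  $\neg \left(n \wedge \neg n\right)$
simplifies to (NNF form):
$\text{True}$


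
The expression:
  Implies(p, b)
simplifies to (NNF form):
b | ~p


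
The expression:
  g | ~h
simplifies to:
g | ~h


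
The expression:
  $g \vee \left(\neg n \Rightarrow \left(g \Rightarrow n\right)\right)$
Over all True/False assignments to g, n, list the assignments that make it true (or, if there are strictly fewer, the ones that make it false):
is always true.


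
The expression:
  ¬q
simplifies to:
¬q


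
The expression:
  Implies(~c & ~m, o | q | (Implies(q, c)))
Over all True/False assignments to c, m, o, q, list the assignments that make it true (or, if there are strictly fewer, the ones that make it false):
is always true.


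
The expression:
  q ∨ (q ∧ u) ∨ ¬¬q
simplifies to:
q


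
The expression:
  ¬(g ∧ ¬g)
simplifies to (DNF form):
True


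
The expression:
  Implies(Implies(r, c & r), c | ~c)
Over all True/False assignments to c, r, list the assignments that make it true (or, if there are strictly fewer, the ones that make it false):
is always true.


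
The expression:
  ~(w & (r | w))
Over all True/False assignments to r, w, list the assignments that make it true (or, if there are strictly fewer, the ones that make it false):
is true only for:
  r=False, w=False;
  r=True, w=False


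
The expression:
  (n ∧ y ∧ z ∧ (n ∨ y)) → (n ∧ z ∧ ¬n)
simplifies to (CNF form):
¬n ∨ ¬y ∨ ¬z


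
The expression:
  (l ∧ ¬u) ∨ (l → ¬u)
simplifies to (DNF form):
¬l ∨ ¬u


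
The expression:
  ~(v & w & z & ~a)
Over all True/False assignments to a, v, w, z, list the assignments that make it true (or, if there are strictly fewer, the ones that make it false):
is false only for:
  a=False, v=True, w=True, z=True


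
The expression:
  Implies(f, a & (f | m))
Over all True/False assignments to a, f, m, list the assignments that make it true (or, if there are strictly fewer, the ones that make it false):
is false only for:
  a=False, f=True, m=False;
  a=False, f=True, m=True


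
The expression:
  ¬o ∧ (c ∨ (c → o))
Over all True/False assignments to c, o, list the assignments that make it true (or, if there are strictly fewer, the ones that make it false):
is true only for:
  c=False, o=False;
  c=True, o=False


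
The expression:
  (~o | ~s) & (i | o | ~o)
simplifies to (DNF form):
~o | ~s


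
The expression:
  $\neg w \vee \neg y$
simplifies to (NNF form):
$\neg w \vee \neg y$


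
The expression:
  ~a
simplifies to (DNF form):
~a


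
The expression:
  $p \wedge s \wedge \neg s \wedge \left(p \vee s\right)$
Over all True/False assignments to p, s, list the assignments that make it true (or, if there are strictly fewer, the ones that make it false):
is never true.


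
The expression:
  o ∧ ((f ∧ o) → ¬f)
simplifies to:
o ∧ ¬f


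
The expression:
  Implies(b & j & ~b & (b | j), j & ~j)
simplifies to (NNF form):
True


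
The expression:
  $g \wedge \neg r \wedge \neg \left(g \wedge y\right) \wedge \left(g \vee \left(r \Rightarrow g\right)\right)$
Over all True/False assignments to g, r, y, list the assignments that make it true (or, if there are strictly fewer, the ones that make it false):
is true only for:
  g=True, r=False, y=False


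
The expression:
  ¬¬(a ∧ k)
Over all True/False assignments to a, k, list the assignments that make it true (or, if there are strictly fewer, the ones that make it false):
is true only for:
  a=True, k=True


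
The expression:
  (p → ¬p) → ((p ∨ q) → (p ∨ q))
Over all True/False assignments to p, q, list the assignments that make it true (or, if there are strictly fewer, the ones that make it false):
is always true.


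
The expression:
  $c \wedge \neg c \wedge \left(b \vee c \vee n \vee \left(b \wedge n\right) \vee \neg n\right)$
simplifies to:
$\text{False}$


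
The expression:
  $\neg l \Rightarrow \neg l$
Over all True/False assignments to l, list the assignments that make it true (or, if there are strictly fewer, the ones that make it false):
is always true.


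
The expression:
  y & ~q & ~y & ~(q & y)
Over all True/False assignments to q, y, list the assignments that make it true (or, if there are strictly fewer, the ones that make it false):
is never true.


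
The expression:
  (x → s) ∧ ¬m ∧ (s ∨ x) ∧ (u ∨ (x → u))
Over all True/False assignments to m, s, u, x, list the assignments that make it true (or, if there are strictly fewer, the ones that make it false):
is true only for:
  m=False, s=True, u=False, x=False;
  m=False, s=True, u=True, x=False;
  m=False, s=True, u=True, x=True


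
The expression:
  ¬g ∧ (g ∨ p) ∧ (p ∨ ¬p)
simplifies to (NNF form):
p ∧ ¬g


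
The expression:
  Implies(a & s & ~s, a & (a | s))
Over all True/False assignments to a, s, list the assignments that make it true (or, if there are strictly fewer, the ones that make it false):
is always true.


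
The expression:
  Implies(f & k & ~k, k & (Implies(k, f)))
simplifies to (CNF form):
True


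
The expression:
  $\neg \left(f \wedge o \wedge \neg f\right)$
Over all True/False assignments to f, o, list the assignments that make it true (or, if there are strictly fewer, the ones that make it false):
is always true.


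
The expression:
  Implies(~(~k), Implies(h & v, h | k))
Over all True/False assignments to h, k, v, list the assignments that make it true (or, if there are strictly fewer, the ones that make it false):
is always true.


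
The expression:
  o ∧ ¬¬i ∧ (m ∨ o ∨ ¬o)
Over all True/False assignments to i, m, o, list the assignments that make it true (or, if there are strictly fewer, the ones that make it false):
is true only for:
  i=True, m=False, o=True;
  i=True, m=True, o=True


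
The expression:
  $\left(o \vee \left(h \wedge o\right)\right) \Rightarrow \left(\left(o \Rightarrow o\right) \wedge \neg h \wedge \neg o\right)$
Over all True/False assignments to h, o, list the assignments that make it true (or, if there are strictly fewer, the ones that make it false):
is true only for:
  h=False, o=False;
  h=True, o=False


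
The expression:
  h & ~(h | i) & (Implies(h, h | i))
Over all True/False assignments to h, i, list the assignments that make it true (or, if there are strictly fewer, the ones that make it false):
is never true.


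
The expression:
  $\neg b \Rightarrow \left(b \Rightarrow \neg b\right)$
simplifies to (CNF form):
$\text{True}$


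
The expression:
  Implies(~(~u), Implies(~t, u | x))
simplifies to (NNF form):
True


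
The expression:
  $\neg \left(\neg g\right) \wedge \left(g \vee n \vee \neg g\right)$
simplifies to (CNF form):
$g$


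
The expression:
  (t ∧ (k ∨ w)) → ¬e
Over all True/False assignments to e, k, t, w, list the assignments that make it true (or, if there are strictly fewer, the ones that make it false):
is false only for:
  e=True, k=False, t=True, w=True;
  e=True, k=True, t=True, w=False;
  e=True, k=True, t=True, w=True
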